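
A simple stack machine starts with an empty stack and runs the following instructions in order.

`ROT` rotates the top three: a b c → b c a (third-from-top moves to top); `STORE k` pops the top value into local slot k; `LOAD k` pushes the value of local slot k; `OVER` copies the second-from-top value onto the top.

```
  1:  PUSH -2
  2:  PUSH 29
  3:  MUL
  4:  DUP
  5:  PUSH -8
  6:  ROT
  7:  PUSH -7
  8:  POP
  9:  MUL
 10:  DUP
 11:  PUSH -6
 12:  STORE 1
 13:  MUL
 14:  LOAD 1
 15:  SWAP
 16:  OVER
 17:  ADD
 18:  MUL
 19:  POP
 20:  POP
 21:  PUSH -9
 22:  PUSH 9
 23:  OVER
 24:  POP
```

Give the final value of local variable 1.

-6

PUSH -2 → [-2]
PUSH 29 → [-2, 29]
MUL     → [-58]
DUP     → [-58, -58]
PUSH -8 → [-58, -58, -8]
ROT     → [-58, -8, -58]
PUSH -7 → [-58, -8, -58, -7]
POP     → [-58, -8, -58]
MUL     → [-58, 464]
DUP     → [-58, 464, 464]
PUSH -6 → [-58, 464, 464, -6]
STORE 1 → [-58, 464, 464]
MUL     → [-58, 215296]
LOAD 1  → [-58, 215296, -6]
SWAP    → [-58, -6, 215296]
OVER    → [-58, -6, 215296, -6]
ADD     → [-58, -6, 215290]
MUL     → [-58, -1291740]
POP     → [-58]
POP     → []
PUSH -9 → [-9]
PUSH 9  → [-9, 9]
OVER    → [-9, 9, -9]
POP     → [-9, 9]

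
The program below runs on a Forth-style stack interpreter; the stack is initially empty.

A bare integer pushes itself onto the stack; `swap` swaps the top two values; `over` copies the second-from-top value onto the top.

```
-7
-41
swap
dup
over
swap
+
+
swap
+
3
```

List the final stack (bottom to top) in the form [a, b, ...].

-7   : -7
-41  : -7 -41
swap : -41 -7
dup  : -41 -7 -7
over : -41 -7 -7 -7
swap : -41 -7 -7 -7
+    : -41 -7 -14
+    : -41 -21
swap : -21 -41
+    : -62
3    : -62 3

[-62, 3]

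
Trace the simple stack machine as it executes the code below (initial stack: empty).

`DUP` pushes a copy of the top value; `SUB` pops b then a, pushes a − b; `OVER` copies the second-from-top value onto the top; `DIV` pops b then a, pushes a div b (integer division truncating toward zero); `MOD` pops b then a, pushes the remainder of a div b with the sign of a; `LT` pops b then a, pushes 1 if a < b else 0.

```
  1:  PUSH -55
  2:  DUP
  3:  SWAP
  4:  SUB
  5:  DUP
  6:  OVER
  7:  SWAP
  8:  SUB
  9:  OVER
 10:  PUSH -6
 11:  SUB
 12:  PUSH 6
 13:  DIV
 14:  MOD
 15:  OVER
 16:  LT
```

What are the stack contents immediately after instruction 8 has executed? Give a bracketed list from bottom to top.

PUSH -55 → -55
DUP      → -55 -55
SWAP     → -55 -55
SUB      → 0
DUP      → 0 0
OVER     → 0 0 0
SWAP     → 0 0 0
SUB      → 0 0

[0, 0]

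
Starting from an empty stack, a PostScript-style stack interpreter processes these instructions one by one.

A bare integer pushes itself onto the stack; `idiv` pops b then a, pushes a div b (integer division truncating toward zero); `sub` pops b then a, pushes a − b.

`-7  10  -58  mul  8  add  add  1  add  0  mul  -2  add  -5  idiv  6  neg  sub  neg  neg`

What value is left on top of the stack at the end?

-7   -> -7
10   -> -7 10
-58  -> -7 10 -58
mul  -> -7 -580
8    -> -7 -580 8
add  -> -7 -572
add  -> -579
1    -> -579 1
add  -> -578
0    -> -578 0
mul  -> 0
-2   -> 0 -2
add  -> -2
-5   -> -2 -5
idiv -> 0
6    -> 0 6
neg  -> 0 -6
sub  -> 6
neg  -> -6
neg  -> 6

6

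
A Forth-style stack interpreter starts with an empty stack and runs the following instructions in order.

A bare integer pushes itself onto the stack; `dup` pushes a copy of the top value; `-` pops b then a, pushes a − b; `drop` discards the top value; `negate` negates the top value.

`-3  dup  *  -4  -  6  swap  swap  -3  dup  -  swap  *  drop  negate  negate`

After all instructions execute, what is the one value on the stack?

13

-3     : [-3]
dup    : [-3, -3]
*      : [9]
-4     : [9, -4]
-      : [13]
6      : [13, 6]
swap   : [6, 13]
swap   : [13, 6]
-3     : [13, 6, -3]
dup    : [13, 6, -3, -3]
-      : [13, 6, 0]
swap   : [13, 0, 6]
*      : [13, 0]
drop   : [13]
negate : [-13]
negate : [13]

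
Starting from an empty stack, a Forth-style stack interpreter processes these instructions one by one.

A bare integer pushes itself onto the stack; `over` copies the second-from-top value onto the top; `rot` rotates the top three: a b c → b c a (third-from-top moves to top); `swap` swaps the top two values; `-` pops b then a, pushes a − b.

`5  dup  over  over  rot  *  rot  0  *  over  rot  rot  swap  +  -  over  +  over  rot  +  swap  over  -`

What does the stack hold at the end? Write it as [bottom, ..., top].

[10, -5]

5    : [5]
dup  : [5, 5]
over : [5, 5, 5]
over : [5, 5, 5, 5]
rot  : [5, 5, 5, 5]
*    : [5, 5, 25]
rot  : [5, 25, 5]
0    : [5, 25, 5, 0]
*    : [5, 25, 0]
over : [5, 25, 0, 25]
rot  : [5, 0, 25, 25]
rot  : [5, 25, 25, 0]
swap : [5, 25, 0, 25]
+    : [5, 25, 25]
-    : [5, 0]
over : [5, 0, 5]
+    : [5, 5]
over : [5, 5, 5]
rot  : [5, 5, 5]
+    : [5, 10]
swap : [10, 5]
over : [10, 5, 10]
-    : [10, -5]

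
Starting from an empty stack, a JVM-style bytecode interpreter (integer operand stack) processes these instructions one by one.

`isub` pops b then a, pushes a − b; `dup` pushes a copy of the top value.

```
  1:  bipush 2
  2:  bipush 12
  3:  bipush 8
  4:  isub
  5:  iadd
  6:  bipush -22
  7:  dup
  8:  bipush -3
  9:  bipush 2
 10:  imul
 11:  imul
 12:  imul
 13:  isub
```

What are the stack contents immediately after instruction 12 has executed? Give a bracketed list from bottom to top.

bipush 2   → 2
bipush 12  → 2 12
bipush 8   → 2 12 8
isub       → 2 4
iadd       → 6
bipush -22 → 6 -22
dup        → 6 -22 -22
bipush -3  → 6 -22 -22 -3
bipush 2   → 6 -22 -22 -3 2
imul       → 6 -22 -22 -6
imul       → 6 -22 132
imul       → 6 -2904

[6, -2904]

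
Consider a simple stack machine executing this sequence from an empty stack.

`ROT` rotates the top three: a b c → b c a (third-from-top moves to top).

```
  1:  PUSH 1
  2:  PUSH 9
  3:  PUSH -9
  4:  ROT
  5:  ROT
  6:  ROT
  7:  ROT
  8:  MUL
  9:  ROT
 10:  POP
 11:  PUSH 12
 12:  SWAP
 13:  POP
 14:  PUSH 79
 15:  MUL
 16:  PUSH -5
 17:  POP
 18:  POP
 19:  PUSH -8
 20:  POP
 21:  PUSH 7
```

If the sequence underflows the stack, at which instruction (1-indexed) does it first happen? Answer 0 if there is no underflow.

9

PUSH 1   [1]
PUSH 9   [1, 9]
PUSH -9  [1, 9, -9]
ROT      [9, -9, 1]
ROT      [-9, 1, 9]
ROT      [1, 9, -9]
ROT      [9, -9, 1]
MUL      [9, -9]
ROT  — needs 3 operands, stack has 2 → underflow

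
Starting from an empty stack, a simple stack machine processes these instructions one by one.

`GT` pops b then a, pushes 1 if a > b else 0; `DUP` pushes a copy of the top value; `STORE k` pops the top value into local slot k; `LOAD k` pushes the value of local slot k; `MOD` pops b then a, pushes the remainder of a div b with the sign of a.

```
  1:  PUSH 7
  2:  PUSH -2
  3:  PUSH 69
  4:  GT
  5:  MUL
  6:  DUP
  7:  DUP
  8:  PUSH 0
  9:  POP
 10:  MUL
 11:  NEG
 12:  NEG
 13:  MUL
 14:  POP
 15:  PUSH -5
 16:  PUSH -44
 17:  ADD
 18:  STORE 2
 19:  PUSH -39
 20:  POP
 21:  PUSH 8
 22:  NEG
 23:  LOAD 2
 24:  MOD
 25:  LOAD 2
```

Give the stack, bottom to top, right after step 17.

[-49]

PUSH 7   → 7
PUSH -2  → 7 -2
PUSH 69  → 7 -2 69
GT       → 7 0
MUL      → 0
DUP      → 0 0
DUP      → 0 0 0
PUSH 0   → 0 0 0 0
POP      → 0 0 0
MUL      → 0 0
NEG      → 0 0
NEG      → 0 0
MUL      → 0
POP      → (empty)
PUSH -5  → -5
PUSH -44 → -5 -44
ADD      → -49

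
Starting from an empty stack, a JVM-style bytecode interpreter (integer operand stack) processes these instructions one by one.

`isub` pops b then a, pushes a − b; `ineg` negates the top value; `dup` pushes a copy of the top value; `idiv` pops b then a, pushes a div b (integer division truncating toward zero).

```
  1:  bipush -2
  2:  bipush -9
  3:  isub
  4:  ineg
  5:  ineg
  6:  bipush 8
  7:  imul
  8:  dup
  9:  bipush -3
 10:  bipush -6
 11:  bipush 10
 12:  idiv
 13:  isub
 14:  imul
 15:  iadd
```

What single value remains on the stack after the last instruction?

-112

bipush -2 : [-2]
bipush -9 : [-2, -9]
isub      : [7]
ineg      : [-7]
ineg      : [7]
bipush 8  : [7, 8]
imul      : [56]
dup       : [56, 56]
bipush -3 : [56, 56, -3]
bipush -6 : [56, 56, -3, -6]
bipush 10 : [56, 56, -3, -6, 10]
idiv      : [56, 56, -3, 0]
isub      : [56, 56, -3]
imul      : [56, -168]
iadd      : [-112]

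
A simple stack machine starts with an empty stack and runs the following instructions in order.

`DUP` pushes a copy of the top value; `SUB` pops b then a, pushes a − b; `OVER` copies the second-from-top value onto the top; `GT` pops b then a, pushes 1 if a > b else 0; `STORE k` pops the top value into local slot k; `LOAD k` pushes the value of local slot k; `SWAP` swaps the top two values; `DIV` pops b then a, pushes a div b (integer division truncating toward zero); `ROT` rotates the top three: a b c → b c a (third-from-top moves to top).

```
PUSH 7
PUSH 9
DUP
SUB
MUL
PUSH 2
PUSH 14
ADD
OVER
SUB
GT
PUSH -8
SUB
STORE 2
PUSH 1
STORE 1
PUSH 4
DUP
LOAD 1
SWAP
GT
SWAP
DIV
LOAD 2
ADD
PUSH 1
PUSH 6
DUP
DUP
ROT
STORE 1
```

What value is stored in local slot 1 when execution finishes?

6

PUSH 7   7
PUSH 9   7 9
DUP      7 9 9
SUB      7 0
MUL      0
PUSH 2   0 2
PUSH 14  0 2 14
ADD      0 16
OVER     0 16 0
SUB      0 16
GT       0
PUSH -8  0 -8
SUB      8
STORE 2  (empty)
PUSH 1   1
STORE 1  (empty)
PUSH 4   4
DUP      4 4
LOAD 1   4 4 1
SWAP     4 1 4
GT       4 0
SWAP     0 4
DIV      0
LOAD 2   0 8
ADD      8
PUSH 1   8 1
PUSH 6   8 1 6
DUP      8 1 6 6
DUP      8 1 6 6 6
ROT      8 1 6 6 6
STORE 1  8 1 6 6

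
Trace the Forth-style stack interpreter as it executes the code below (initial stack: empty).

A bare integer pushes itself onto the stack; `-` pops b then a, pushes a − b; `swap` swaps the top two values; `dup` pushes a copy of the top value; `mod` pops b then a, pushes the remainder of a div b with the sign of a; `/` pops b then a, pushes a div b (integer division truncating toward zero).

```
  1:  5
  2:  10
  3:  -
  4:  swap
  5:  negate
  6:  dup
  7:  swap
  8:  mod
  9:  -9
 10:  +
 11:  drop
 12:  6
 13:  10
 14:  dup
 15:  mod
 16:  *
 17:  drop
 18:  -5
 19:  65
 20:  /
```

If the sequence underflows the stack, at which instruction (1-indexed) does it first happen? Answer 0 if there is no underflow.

5  -> [5]
10 -> [5, 10]
-  -> [-5]
swap  — needs 2 operands, stack has 1 → underflow

4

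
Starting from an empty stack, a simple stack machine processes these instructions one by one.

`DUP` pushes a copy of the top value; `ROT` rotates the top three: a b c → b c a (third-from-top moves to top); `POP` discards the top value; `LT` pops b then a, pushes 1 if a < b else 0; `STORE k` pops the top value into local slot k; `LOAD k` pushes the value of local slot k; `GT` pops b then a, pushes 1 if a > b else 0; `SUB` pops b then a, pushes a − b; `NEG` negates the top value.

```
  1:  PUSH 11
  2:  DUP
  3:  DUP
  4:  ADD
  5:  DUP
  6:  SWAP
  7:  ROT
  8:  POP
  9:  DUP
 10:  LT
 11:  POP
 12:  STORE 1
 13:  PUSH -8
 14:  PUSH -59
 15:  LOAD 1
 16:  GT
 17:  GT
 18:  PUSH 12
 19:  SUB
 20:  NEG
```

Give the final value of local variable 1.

22

PUSH 11  : 11
DUP      : 11 11
DUP      : 11 11 11
ADD      : 11 22
DUP      : 11 22 22
SWAP     : 11 22 22
ROT      : 22 22 11
POP      : 22 22
DUP      : 22 22 22
LT       : 22 0
POP      : 22
STORE 1  : (empty)
PUSH -8  : -8
PUSH -59 : -8 -59
LOAD 1   : -8 -59 22
GT       : -8 0
GT       : 0
PUSH 12  : 0 12
SUB      : -12
NEG      : 12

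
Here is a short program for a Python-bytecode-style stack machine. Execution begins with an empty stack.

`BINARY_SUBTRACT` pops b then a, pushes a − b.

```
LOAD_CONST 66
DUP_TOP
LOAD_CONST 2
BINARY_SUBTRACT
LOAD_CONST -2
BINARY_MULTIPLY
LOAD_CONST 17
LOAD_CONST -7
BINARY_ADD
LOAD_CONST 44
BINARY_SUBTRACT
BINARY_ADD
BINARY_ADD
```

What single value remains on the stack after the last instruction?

-96

LOAD_CONST 66   → [66]
DUP_TOP         → [66, 66]
LOAD_CONST 2    → [66, 66, 2]
BINARY_SUBTRACT → [66, 64]
LOAD_CONST -2   → [66, 64, -2]
BINARY_MULTIPLY → [66, -128]
LOAD_CONST 17   → [66, -128, 17]
LOAD_CONST -7   → [66, -128, 17, -7]
BINARY_ADD      → [66, -128, 10]
LOAD_CONST 44   → [66, -128, 10, 44]
BINARY_SUBTRACT → [66, -128, -34]
BINARY_ADD      → [66, -162]
BINARY_ADD      → [-96]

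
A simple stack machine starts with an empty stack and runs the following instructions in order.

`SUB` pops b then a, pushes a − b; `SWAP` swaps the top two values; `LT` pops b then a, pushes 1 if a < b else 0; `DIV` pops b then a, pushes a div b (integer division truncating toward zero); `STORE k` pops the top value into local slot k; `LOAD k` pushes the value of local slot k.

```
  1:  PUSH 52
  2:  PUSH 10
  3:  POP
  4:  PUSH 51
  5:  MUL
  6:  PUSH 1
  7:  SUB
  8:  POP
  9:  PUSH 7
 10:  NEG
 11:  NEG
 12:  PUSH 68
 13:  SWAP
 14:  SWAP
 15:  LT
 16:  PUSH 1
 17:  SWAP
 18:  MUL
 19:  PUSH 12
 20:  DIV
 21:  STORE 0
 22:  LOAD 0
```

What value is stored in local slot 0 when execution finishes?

0

PUSH 52 → [52]
PUSH 10 → [52, 10]
POP     → [52]
PUSH 51 → [52, 51]
MUL     → [2652]
PUSH 1  → [2652, 1]
SUB     → [2651]
POP     → []
PUSH 7  → [7]
NEG     → [-7]
NEG     → [7]
PUSH 68 → [7, 68]
SWAP    → [68, 7]
SWAP    → [7, 68]
LT      → [1]
PUSH 1  → [1, 1]
SWAP    → [1, 1]
MUL     → [1]
PUSH 12 → [1, 12]
DIV     → [0]
STORE 0 → []
LOAD 0  → [0]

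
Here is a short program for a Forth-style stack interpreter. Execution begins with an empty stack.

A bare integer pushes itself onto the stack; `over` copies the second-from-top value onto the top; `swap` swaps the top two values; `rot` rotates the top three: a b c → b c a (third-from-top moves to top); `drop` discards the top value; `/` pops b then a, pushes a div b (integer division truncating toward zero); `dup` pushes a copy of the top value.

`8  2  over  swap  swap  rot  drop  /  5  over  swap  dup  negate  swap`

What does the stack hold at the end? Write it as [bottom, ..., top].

8      -> [8]
2      -> [8, 2]
over   -> [8, 2, 8]
swap   -> [8, 8, 2]
swap   -> [8, 2, 8]
rot    -> [2, 8, 8]
drop   -> [2, 8]
/      -> [0]
5      -> [0, 5]
over   -> [0, 5, 0]
swap   -> [0, 0, 5]
dup    -> [0, 0, 5, 5]
negate -> [0, 0, 5, -5]
swap   -> [0, 0, -5, 5]

[0, 0, -5, 5]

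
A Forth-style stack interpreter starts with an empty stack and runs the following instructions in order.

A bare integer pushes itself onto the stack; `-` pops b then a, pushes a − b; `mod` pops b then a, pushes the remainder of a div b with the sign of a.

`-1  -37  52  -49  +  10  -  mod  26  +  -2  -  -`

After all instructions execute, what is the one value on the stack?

-27

-1   -1
-37  -1 -37
52   -1 -37 52
-49  -1 -37 52 -49
+    -1 -37 3
10   -1 -37 3 10
-    -1 -37 -7
mod  -1 -2
26   -1 -2 26
+    -1 24
-2   -1 24 -2
-    -1 26
-    -27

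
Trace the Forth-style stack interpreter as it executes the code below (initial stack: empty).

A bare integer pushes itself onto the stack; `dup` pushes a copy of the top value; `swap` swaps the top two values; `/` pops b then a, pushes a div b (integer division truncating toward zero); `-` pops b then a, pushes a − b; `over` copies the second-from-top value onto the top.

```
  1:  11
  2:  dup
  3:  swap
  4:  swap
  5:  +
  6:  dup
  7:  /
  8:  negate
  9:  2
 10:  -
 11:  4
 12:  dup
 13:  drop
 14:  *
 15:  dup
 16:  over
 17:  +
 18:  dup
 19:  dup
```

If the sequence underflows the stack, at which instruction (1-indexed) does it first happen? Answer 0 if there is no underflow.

11     : 11
dup    : 11 11
swap   : 11 11
swap   : 11 11
+      : 22
dup    : 22 22
/      : 1
negate : -1
2      : -1 2
-      : -3
4      : -3 4
dup    : -3 4 4
drop   : -3 4
*      : -12
dup    : -12 -12
over   : -12 -12 -12
+      : -12 -24
dup    : -12 -24 -24
dup    : -12 -24 -24 -24

0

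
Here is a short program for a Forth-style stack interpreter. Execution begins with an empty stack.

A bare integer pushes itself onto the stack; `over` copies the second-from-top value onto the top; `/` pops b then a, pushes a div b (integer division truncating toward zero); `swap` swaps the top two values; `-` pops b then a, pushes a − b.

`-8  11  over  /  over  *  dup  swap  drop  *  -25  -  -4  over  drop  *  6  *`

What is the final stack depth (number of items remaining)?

1

-8   -> [-8]
11   -> [-8, 11]
over -> [-8, 11, -8]
/    -> [-8, -1]
over -> [-8, -1, -8]
*    -> [-8, 8]
dup  -> [-8, 8, 8]
swap -> [-8, 8, 8]
drop -> [-8, 8]
*    -> [-64]
-25  -> [-64, -25]
-    -> [-39]
-4   -> [-39, -4]
over -> [-39, -4, -39]
drop -> [-39, -4]
*    -> [156]
6    -> [156, 6]
*    -> [936]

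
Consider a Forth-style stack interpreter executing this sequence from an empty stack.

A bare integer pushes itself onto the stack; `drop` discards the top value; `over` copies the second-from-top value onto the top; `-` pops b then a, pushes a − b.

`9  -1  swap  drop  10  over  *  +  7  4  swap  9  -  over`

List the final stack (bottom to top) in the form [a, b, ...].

9    → [9]
-1   → [9, -1]
swap → [-1, 9]
drop → [-1]
10   → [-1, 10]
over → [-1, 10, -1]
*    → [-1, -10]
+    → [-11]
7    → [-11, 7]
4    → [-11, 7, 4]
swap → [-11, 4, 7]
9    → [-11, 4, 7, 9]
-    → [-11, 4, -2]
over → [-11, 4, -2, 4]

[-11, 4, -2, 4]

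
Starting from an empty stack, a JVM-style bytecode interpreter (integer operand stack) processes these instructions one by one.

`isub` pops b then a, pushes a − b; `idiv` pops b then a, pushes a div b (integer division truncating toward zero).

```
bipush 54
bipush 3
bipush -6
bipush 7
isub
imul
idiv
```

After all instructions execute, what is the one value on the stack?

-1

bipush 54 : 54
bipush 3  : 54 3
bipush -6 : 54 3 -6
bipush 7  : 54 3 -6 7
isub      : 54 3 -13
imul      : 54 -39
idiv      : -1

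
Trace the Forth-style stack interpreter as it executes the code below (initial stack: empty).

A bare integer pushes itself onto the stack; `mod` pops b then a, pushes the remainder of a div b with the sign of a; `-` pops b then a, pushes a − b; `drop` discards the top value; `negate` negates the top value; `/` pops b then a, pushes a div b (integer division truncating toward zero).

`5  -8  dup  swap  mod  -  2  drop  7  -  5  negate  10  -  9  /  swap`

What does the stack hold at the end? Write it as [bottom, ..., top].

[-1, -2]

5       5
-8      5 -8
dup     5 -8 -8
swap    5 -8 -8
mod     5 0
-       5
2       5 2
drop    5
7       5 7
-       -2
5       -2 5
negate  -2 -5
10      -2 -5 10
-       -2 -15
9       -2 -15 9
/       -2 -1
swap    -1 -2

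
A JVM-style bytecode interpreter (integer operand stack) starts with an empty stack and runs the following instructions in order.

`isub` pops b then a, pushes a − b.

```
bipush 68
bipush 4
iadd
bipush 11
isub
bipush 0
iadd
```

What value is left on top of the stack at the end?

bipush 68  [68]
bipush 4   [68, 4]
iadd       [72]
bipush 11  [72, 11]
isub       [61]
bipush 0   [61, 0]
iadd       [61]

61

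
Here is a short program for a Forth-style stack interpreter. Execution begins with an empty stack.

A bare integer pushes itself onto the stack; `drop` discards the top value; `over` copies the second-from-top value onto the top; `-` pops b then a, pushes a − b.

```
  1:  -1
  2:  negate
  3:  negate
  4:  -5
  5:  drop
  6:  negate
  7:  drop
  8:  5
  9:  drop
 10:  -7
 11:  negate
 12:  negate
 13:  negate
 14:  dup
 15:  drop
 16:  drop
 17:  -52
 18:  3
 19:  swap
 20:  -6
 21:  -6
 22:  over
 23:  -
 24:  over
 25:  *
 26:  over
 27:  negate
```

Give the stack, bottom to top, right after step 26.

[3, -52, -6, 0, -6]

-1     -> [-1]
negate -> [1]
negate -> [-1]
-5     -> [-1, -5]
drop   -> [-1]
negate -> [1]
drop   -> []
5      -> [5]
drop   -> []
-7     -> [-7]
negate -> [7]
negate -> [-7]
negate -> [7]
dup    -> [7, 7]
drop   -> [7]
drop   -> []
-52    -> [-52]
3      -> [-52, 3]
swap   -> [3, -52]
-6     -> [3, -52, -6]
-6     -> [3, -52, -6, -6]
over   -> [3, -52, -6, -6, -6]
-      -> [3, -52, -6, 0]
over   -> [3, -52, -6, 0, -6]
*      -> [3, -52, -6, 0]
over   -> [3, -52, -6, 0, -6]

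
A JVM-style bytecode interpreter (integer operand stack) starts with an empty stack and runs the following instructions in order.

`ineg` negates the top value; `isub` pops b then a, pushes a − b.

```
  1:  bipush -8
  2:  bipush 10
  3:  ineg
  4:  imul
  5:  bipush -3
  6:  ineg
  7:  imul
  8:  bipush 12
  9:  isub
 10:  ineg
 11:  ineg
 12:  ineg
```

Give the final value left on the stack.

bipush -8 -> -8
bipush 10 -> -8 10
ineg      -> -8 -10
imul      -> 80
bipush -3 -> 80 -3
ineg      -> 80 3
imul      -> 240
bipush 12 -> 240 12
isub      -> 228
ineg      -> -228
ineg      -> 228
ineg      -> -228

-228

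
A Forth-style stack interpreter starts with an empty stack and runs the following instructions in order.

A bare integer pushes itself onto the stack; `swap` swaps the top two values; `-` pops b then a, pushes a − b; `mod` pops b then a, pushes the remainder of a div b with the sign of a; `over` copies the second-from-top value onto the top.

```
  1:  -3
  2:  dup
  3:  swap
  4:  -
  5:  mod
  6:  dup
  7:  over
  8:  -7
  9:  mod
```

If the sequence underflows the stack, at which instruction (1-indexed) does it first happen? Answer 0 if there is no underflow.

-3   -> -3
dup  -> -3 -3
swap -> -3 -3
-    -> 0
mod  — needs 2 operands, stack has 1 → underflow

5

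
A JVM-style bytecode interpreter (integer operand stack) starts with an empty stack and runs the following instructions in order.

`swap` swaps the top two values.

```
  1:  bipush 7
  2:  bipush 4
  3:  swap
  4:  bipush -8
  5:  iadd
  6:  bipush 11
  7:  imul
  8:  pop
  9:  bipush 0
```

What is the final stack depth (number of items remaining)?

bipush 7   [7]
bipush 4   [7, 4]
swap       [4, 7]
bipush -8  [4, 7, -8]
iadd       [4, -1]
bipush 11  [4, -1, 11]
imul       [4, -11]
pop        [4]
bipush 0   [4, 0]

2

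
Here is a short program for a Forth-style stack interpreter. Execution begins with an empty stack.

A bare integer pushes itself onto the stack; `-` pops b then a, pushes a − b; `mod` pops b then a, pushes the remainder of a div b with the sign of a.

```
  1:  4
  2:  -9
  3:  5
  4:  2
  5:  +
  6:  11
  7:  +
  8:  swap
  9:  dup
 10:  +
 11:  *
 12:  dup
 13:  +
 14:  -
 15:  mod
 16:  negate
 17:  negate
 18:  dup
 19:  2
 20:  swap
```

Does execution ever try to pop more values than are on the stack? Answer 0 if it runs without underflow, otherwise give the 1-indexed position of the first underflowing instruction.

15

4    : 4
-9   : 4 -9
5    : 4 -9 5
2    : 4 -9 5 2
+    : 4 -9 7
11   : 4 -9 7 11
+    : 4 -9 18
swap : 4 18 -9
dup  : 4 18 -9 -9
+    : 4 18 -18
*    : 4 -324
dup  : 4 -324 -324
+    : 4 -648
-    : 652
mod  — needs 2 operands, stack has 1 → underflow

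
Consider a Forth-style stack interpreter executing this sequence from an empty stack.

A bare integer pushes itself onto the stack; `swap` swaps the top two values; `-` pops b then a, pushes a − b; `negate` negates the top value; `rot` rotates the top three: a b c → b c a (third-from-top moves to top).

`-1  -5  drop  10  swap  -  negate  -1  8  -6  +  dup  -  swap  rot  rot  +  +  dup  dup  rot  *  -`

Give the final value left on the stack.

-1     -> [-1]
-5     -> [-1, -5]
drop   -> [-1]
10     -> [-1, 10]
swap   -> [10, -1]
-      -> [11]
negate -> [-11]
-1     -> [-11, -1]
8      -> [-11, -1, 8]
-6     -> [-11, -1, 8, -6]
+      -> [-11, -1, 2]
dup    -> [-11, -1, 2, 2]
-      -> [-11, -1, 0]
swap   -> [-11, 0, -1]
rot    -> [0, -1, -11]
rot    -> [-1, -11, 0]
+      -> [-1, -11]
+      -> [-12]
dup    -> [-12, -12]
dup    -> [-12, -12, -12]
rot    -> [-12, -12, -12]
*      -> [-12, 144]
-      -> [-156]

-156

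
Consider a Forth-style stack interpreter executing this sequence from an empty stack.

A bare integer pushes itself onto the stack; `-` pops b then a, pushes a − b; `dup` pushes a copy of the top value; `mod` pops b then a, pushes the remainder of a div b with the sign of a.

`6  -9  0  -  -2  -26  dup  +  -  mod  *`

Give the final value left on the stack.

-54

6   -> 6
-9  -> 6 -9
0   -> 6 -9 0
-   -> 6 -9
-2  -> 6 -9 -2
-26 -> 6 -9 -2 -26
dup -> 6 -9 -2 -26 -26
+   -> 6 -9 -2 -52
-   -> 6 -9 50
mod -> 6 -9
*   -> -54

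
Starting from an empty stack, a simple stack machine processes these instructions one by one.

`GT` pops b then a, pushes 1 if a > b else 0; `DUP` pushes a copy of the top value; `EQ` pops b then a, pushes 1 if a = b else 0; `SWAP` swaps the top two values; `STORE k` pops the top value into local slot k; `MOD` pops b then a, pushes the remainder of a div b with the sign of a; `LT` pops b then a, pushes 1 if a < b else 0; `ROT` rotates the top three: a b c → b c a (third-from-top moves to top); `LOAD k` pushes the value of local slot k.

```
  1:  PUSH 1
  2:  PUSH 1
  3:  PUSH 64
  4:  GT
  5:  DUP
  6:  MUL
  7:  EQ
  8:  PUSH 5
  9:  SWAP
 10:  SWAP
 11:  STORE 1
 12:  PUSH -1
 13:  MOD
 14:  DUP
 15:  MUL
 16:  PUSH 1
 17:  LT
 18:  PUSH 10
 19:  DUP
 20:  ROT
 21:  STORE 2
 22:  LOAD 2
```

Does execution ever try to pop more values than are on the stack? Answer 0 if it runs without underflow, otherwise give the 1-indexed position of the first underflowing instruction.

0

PUSH 1  -> 1
PUSH 1  -> 1 1
PUSH 64 -> 1 1 64
GT      -> 1 0
DUP     -> 1 0 0
MUL     -> 1 0
EQ      -> 0
PUSH 5  -> 0 5
SWAP    -> 5 0
SWAP    -> 0 5
STORE 1 -> 0
PUSH -1 -> 0 -1
MOD     -> 0
DUP     -> 0 0
MUL     -> 0
PUSH 1  -> 0 1
LT      -> 1
PUSH 10 -> 1 10
DUP     -> 1 10 10
ROT     -> 10 10 1
STORE 2 -> 10 10
LOAD 2  -> 10 10 1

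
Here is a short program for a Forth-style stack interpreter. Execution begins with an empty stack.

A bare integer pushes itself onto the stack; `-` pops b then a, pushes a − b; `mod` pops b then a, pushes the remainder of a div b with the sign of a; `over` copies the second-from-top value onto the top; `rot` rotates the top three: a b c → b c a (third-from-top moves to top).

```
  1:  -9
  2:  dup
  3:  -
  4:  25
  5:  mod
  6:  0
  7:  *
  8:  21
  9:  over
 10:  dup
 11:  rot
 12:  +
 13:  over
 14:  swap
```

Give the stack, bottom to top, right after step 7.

[0]

-9   [-9]
dup  [-9, -9]
-    [0]
25   [0, 25]
mod  [0]
0    [0, 0]
*    [0]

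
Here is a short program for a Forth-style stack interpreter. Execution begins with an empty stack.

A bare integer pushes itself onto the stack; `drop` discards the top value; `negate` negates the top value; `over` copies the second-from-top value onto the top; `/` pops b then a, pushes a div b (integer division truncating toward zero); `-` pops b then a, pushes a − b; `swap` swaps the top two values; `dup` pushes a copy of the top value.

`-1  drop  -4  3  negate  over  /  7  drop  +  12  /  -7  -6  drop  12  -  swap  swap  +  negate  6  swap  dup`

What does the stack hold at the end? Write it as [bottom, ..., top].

[6, 19, 19]

-1     → -1
drop   → (empty)
-4     → -4
3      → -4 3
negate → -4 -3
over   → -4 -3 -4
/      → -4 0
7      → -4 0 7
drop   → -4 0
+      → -4
12     → -4 12
/      → 0
-7     → 0 -7
-6     → 0 -7 -6
drop   → 0 -7
12     → 0 -7 12
-      → 0 -19
swap   → -19 0
swap   → 0 -19
+      → -19
negate → 19
6      → 19 6
swap   → 6 19
dup    → 6 19 19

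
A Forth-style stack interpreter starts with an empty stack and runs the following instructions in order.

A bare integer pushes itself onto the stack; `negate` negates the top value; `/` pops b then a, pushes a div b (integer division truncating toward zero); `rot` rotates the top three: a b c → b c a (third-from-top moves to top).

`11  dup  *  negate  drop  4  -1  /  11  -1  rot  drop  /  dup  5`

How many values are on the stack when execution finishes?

3

11     : 11
dup    : 11 11
*      : 121
negate : -121
drop   : (empty)
4      : 4
-1     : 4 -1
/      : -4
11     : -4 11
-1     : -4 11 -1
rot    : 11 -1 -4
drop   : 11 -1
/      : -11
dup    : -11 -11
5      : -11 -11 5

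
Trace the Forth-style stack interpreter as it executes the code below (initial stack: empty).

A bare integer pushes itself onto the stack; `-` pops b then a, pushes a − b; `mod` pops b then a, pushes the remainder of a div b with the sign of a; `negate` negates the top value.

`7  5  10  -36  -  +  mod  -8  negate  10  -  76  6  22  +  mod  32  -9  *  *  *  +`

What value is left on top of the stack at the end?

7      -> [7]
5      -> [7, 5]
10     -> [7, 5, 10]
-36    -> [7, 5, 10, -36]
-      -> [7, 5, 46]
+      -> [7, 51]
mod    -> [7]
-8     -> [7, -8]
negate -> [7, 8]
10     -> [7, 8, 10]
-      -> [7, -2]
76     -> [7, -2, 76]
6      -> [7, -2, 76, 6]
22     -> [7, -2, 76, 6, 22]
+      -> [7, -2, 76, 28]
mod    -> [7, -2, 20]
32     -> [7, -2, 20, 32]
-9     -> [7, -2, 20, 32, -9]
*      -> [7, -2, 20, -288]
*      -> [7, -2, -5760]
*      -> [7, 11520]
+      -> [11527]

11527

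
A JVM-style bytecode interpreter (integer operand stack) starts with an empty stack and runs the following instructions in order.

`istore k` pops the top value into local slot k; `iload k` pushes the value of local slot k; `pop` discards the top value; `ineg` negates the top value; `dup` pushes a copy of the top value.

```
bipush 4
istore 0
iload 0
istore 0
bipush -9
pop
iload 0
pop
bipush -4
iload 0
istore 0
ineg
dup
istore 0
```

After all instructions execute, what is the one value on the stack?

bipush 4   4
istore 0   (empty)
iload 0    4
istore 0   (empty)
bipush -9  -9
pop        (empty)
iload 0    4
pop        (empty)
bipush -4  -4
iload 0    -4 4
istore 0   -4
ineg       4
dup        4 4
istore 0   4

4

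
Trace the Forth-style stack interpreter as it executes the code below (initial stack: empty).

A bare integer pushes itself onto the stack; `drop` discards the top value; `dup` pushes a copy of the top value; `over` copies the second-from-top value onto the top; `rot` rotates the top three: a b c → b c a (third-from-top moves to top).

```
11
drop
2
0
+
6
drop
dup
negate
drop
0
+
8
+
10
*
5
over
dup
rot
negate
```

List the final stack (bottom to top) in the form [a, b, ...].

11     : [11]
drop   : []
2      : [2]
0      : [2, 0]
+      : [2]
6      : [2, 6]
drop   : [2]
dup    : [2, 2]
negate : [2, -2]
drop   : [2]
0      : [2, 0]
+      : [2]
8      : [2, 8]
+      : [10]
10     : [10, 10]
*      : [100]
5      : [100, 5]
over   : [100, 5, 100]
dup    : [100, 5, 100, 100]
rot    : [100, 100, 100, 5]
negate : [100, 100, 100, -5]

[100, 100, 100, -5]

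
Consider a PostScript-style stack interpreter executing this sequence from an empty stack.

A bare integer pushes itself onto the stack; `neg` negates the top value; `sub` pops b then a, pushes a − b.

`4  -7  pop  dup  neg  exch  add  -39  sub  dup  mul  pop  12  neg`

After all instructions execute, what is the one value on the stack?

-12

4     4
-7    4 -7
pop   4
dup   4 4
neg   4 -4
exch  -4 4
add   0
-39   0 -39
sub   39
dup   39 39
mul   1521
pop   (empty)
12    12
neg   -12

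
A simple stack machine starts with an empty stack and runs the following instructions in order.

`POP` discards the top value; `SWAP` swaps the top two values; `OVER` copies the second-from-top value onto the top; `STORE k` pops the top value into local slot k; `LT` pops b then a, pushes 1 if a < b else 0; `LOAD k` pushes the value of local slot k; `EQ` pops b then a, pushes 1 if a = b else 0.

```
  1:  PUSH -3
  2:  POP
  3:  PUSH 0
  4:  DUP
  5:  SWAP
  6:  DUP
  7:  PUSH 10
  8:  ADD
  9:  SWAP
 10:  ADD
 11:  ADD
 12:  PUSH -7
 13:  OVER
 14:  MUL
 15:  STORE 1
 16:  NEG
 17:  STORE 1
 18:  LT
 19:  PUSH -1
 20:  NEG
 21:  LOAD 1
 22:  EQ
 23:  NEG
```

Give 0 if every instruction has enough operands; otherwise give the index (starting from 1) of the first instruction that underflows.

PUSH -3  [-3]
POP      []
PUSH 0   [0]
DUP      [0, 0]
SWAP     [0, 0]
DUP      [0, 0, 0]
PUSH 10  [0, 0, 0, 10]
ADD      [0, 0, 10]
SWAP     [0, 10, 0]
ADD      [0, 10]
ADD      [10]
PUSH -7  [10, -7]
OVER     [10, -7, 10]
MUL      [10, -70]
STORE 1  [10]
NEG      [-10]
STORE 1  []
LT  — needs 2 operands, stack has 0 → underflow

18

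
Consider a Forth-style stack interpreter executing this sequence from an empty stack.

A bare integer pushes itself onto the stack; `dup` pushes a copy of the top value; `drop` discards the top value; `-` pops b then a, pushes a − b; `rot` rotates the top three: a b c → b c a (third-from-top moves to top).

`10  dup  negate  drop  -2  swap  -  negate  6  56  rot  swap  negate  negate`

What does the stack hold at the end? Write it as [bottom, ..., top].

[6, 12, 56]

10     → [10]
dup    → [10, 10]
negate → [10, -10]
drop   → [10]
-2     → [10, -2]
swap   → [-2, 10]
-      → [-12]
negate → [12]
6      → [12, 6]
56     → [12, 6, 56]
rot    → [6, 56, 12]
swap   → [6, 12, 56]
negate → [6, 12, -56]
negate → [6, 12, 56]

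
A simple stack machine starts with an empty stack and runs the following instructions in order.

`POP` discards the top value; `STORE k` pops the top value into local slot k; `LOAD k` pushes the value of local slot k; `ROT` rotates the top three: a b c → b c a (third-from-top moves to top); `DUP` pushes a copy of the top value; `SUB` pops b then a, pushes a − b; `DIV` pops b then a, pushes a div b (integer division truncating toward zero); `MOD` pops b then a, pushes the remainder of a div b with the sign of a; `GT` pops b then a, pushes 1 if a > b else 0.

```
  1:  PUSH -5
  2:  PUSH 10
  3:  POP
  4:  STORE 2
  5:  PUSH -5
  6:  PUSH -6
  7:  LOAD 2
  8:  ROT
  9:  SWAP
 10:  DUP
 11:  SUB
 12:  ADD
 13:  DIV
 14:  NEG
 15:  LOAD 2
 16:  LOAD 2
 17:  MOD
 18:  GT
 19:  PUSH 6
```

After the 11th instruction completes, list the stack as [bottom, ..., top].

PUSH -5 : -5
PUSH 10 : -5 10
POP     : -5
STORE 2 : (empty)
PUSH -5 : -5
PUSH -6 : -5 -6
LOAD 2  : -5 -6 -5
ROT     : -6 -5 -5
SWAP    : -6 -5 -5
DUP     : -6 -5 -5 -5
SUB     : -6 -5 0

[-6, -5, 0]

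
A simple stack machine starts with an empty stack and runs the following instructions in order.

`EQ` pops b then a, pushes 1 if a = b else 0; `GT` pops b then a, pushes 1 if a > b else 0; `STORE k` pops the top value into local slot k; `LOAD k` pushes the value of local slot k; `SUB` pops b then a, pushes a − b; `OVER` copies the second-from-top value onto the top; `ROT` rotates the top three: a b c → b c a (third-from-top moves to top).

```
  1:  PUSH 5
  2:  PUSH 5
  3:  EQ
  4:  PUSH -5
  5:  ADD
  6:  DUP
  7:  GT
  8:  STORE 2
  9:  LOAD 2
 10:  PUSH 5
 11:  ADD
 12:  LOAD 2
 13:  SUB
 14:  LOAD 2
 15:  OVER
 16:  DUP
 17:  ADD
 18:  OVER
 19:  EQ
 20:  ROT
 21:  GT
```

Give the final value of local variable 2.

PUSH 5  -> 5
PUSH 5  -> 5 5
EQ      -> 1
PUSH -5 -> 1 -5
ADD     -> -4
DUP     -> -4 -4
GT      -> 0
STORE 2 -> (empty)
LOAD 2  -> 0
PUSH 5  -> 0 5
ADD     -> 5
LOAD 2  -> 5 0
SUB     -> 5
LOAD 2  -> 5 0
OVER    -> 5 0 5
DUP     -> 5 0 5 5
ADD     -> 5 0 10
OVER    -> 5 0 10 0
EQ      -> 5 0 0
ROT     -> 0 0 5
GT      -> 0 0

0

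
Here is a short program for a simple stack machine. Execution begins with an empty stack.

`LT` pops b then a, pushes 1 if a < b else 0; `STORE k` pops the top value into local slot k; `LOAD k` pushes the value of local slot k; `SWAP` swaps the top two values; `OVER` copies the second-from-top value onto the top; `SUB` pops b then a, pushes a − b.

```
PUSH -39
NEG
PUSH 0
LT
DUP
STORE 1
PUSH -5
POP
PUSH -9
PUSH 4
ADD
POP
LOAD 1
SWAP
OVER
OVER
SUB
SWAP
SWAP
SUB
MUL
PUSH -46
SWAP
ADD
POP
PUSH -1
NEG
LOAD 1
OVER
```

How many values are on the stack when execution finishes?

3

PUSH -39  [-39]
NEG       [39]
PUSH 0    [39, 0]
LT        [0]
DUP       [0, 0]
STORE 1   [0]
PUSH -5   [0, -5]
POP       [0]
PUSH -9   [0, -9]
PUSH 4    [0, -9, 4]
ADD       [0, -5]
POP       [0]
LOAD 1    [0, 0]
SWAP      [0, 0]
OVER      [0, 0, 0]
OVER      [0, 0, 0, 0]
SUB       [0, 0, 0]
SWAP      [0, 0, 0]
SWAP      [0, 0, 0]
SUB       [0, 0]
MUL       [0]
PUSH -46  [0, -46]
SWAP      [-46, 0]
ADD       [-46]
POP       []
PUSH -1   [-1]
NEG       [1]
LOAD 1    [1, 0]
OVER      [1, 0, 1]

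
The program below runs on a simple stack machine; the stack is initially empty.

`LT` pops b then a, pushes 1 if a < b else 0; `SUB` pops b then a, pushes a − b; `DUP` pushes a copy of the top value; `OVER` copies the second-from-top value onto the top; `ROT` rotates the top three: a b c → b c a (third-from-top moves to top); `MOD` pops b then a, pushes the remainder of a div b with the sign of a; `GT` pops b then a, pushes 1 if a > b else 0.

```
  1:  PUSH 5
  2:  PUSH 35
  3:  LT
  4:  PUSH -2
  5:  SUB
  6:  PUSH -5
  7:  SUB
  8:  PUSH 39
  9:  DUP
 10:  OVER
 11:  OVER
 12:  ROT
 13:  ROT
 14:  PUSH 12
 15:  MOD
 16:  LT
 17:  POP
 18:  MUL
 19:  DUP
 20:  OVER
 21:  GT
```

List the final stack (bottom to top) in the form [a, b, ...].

[8, 1521, 0]

PUSH 5  -> 5
PUSH 35 -> 5 35
LT      -> 1
PUSH -2 -> 1 -2
SUB     -> 3
PUSH -5 -> 3 -5
SUB     -> 8
PUSH 39 -> 8 39
DUP     -> 8 39 39
OVER    -> 8 39 39 39
OVER    -> 8 39 39 39 39
ROT     -> 8 39 39 39 39
ROT     -> 8 39 39 39 39
PUSH 12 -> 8 39 39 39 39 12
MOD     -> 8 39 39 39 3
LT      -> 8 39 39 0
POP     -> 8 39 39
MUL     -> 8 1521
DUP     -> 8 1521 1521
OVER    -> 8 1521 1521 1521
GT      -> 8 1521 0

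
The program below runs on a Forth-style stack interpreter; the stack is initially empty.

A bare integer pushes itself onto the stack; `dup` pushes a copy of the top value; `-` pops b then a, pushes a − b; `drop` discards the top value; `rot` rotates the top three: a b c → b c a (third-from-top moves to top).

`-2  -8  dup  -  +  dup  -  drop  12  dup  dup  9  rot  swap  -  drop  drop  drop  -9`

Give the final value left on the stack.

-2   -> [-2]
-8   -> [-2, -8]
dup  -> [-2, -8, -8]
-    -> [-2, 0]
+    -> [-2]
dup  -> [-2, -2]
-    -> [0]
drop -> []
12   -> [12]
dup  -> [12, 12]
dup  -> [12, 12, 12]
9    -> [12, 12, 12, 9]
rot  -> [12, 12, 9, 12]
swap -> [12, 12, 12, 9]
-    -> [12, 12, 3]
drop -> [12, 12]
drop -> [12]
drop -> []
-9   -> [-9]

-9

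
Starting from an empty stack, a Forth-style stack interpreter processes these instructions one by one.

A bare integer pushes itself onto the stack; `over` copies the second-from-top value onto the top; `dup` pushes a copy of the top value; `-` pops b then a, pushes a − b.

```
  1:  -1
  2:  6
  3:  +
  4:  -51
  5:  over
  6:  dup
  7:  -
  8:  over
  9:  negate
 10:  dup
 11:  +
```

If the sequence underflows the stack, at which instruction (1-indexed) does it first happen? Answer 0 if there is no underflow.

-1     -> -1
6      -> -1 6
+      -> 5
-51    -> 5 -51
over   -> 5 -51 5
dup    -> 5 -51 5 5
-      -> 5 -51 0
over   -> 5 -51 0 -51
negate -> 5 -51 0 51
dup    -> 5 -51 0 51 51
+      -> 5 -51 0 102

0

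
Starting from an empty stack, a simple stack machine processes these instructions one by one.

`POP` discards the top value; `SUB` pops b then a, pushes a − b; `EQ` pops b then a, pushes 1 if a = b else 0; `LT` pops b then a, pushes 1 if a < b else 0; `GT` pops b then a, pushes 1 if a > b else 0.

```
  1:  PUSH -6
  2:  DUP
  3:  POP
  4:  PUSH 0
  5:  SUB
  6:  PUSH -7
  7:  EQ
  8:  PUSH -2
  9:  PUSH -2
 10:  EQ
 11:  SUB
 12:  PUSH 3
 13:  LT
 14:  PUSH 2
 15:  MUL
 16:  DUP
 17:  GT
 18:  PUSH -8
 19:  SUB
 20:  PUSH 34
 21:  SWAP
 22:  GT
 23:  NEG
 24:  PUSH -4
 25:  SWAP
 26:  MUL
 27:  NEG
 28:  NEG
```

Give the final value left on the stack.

4

PUSH -6  -6
DUP      -6 -6
POP      -6
PUSH 0   -6 0
SUB      -6
PUSH -7  -6 -7
EQ       0
PUSH -2  0 -2
PUSH -2  0 -2 -2
EQ       0 1
SUB      -1
PUSH 3   -1 3
LT       1
PUSH 2   1 2
MUL      2
DUP      2 2
GT       0
PUSH -8  0 -8
SUB      8
PUSH 34  8 34
SWAP     34 8
GT       1
NEG      -1
PUSH -4  -1 -4
SWAP     -4 -1
MUL      4
NEG      -4
NEG      4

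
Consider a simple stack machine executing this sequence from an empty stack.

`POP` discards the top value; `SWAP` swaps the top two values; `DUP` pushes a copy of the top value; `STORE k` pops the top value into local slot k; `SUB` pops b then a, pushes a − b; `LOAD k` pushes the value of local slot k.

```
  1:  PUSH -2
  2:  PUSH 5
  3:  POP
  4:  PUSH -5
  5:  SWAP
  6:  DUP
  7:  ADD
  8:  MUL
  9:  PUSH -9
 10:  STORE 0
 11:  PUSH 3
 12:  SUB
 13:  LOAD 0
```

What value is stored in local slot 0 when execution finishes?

-9

PUSH -2  -2
PUSH 5   -2 5
POP      -2
PUSH -5  -2 -5
SWAP     -5 -2
DUP      -5 -2 -2
ADD      -5 -4
MUL      20
PUSH -9  20 -9
STORE 0  20
PUSH 3   20 3
SUB      17
LOAD 0   17 -9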